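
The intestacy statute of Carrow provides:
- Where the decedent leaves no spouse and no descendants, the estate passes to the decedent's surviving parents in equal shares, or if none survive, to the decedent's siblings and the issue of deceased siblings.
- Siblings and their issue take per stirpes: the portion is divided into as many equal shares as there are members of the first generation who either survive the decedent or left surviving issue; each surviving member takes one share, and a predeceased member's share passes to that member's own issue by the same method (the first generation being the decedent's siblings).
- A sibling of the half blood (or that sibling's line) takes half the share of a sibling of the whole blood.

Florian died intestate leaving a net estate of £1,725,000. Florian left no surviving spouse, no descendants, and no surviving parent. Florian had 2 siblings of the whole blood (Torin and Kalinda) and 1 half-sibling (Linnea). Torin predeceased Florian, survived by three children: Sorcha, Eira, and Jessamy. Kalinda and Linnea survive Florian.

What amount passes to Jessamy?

The entire £1,725,000 passes to the siblings and their issue.
Counting each half-blood sibling's line as half a unit, there are 5/2 units in £1,725,000, so one unit is £690,000. Whole-blood lines (Torin and Kalinda) take £690,000 each; half-blood lines (Linnea) take £345,000 each.
Torin's share (£690,000) is divided into 3 shares of £230,000: Sorcha, Eira, and Jessamy each take £230,000.

Jessamy receives £230,000.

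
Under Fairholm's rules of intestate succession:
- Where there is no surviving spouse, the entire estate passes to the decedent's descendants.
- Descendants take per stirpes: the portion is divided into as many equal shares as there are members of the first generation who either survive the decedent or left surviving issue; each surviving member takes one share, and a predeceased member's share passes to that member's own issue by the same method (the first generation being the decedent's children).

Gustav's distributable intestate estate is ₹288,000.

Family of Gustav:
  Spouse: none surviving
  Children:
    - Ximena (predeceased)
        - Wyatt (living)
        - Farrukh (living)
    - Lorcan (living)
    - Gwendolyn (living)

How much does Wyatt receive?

The entire ₹288,000 passes to the descendants.
That amount (₹288,000) is divided into 3 shares of ₹96,000: Lorcan and Gwendolyn each take ₹96,000; Ximena's ₹96,000 share passes to Ximena's issue.
Ximena's share (₹96,000) is divided into 2 shares of ₹48,000: Wyatt and Farrukh each take ₹48,000.

Wyatt receives ₹48,000.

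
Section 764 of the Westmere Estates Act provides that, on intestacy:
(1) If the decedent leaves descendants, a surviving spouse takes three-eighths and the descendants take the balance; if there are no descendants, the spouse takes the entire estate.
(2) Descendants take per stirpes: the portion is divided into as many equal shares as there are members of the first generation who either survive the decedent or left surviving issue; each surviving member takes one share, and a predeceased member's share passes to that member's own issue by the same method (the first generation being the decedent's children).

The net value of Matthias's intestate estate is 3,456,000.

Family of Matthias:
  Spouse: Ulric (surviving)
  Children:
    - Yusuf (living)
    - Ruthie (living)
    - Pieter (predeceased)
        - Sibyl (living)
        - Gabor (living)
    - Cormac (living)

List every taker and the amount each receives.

Ulric takes three-eighths of 3,456,000 = 1,296,000. The remaining 2,160,000 passes to the descendants.
The descendants' portion (2,160,000) is divided into 4 shares of 540,000: Yusuf, Ruthie, and Cormac each take 540,000; Pieter's 540,000 share passes to Pieter's issue.
Pieter's share (540,000) is divided into 2 shares of 270,000: Sibyl and Gabor each take 270,000.

Ulric: 1,296,000; Yusuf: 540,000; Ruthie: 540,000; Sibyl: 270,000; Gabor: 270,000; Cormac: 540,000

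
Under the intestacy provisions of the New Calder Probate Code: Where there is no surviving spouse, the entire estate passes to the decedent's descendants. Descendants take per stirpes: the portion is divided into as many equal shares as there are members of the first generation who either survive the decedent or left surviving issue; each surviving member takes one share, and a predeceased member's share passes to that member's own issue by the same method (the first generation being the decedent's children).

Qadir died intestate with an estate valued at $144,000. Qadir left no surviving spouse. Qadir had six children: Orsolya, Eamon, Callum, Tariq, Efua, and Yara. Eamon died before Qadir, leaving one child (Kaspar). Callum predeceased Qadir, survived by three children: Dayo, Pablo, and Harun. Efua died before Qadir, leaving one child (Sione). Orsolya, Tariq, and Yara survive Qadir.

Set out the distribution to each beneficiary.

The entire $144,000 passes to the descendants.
That amount ($144,000) is divided into 6 shares of $24,000: Orsolya, Tariq, and Yara each take $24,000; Eamon's $24,000 share passes to Eamon's issue; Callum's $24,000 share passes to Callum's issue; Efua's $24,000 share passes to Efua's issue.
Eamon's share ($24,000) passes entirely to Kaspar.
Callum's share ($24,000) is divided into 3 shares of $8,000: Dayo, Pablo, and Harun each take $8,000.
Efua's share ($24,000) passes entirely to Sione.

Orsolya: $24,000; Kaspar: $24,000; Dayo: $8,000; Pablo: $8,000; Harun: $8,000; Tariq: $24,000; Sione: $24,000; Yara: $24,000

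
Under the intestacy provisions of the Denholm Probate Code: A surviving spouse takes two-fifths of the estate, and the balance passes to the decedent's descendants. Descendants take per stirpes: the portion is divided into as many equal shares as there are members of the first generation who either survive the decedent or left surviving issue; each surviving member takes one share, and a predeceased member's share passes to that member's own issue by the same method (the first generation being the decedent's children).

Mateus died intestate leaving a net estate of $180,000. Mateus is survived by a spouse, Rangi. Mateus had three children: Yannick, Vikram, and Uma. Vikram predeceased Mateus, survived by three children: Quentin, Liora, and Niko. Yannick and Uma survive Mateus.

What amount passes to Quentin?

Rangi takes two-fifths of $180,000 = $72,000. The remaining $108,000 passes to the descendants.
The descendants' portion ($108,000) is divided into 3 shares of $36,000: Yannick and Uma each take $36,000; Vikram's $36,000 share passes to Vikram's issue.
Vikram's share ($36,000) is divided into 3 shares of $12,000: Quentin, Liora, and Niko each take $12,000.

Quentin receives $12,000.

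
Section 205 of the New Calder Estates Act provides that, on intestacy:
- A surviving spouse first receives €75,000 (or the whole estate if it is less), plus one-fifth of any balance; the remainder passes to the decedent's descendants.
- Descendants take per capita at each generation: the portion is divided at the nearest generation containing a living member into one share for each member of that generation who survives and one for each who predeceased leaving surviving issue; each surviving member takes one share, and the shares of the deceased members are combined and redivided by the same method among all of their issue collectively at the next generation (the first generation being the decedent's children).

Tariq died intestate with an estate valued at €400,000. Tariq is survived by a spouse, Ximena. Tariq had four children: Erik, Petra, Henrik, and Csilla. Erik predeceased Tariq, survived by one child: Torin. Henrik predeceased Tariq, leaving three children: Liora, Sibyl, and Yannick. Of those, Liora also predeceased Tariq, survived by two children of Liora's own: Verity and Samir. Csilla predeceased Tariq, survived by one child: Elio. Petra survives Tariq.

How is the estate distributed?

Ximena first takes €75,000, leaving a balance of €325,000. Ximena then takes one-fifth of the balance (€65,000), for a total of €140,000. The remaining €260,000 passes to the descendants.
The descendants' portion (€260,000) is divided at the children's generation into 4 shares of €65,000. Petra takes €65,000. The 3 shares of the deceased (Erik, Henrik, and Csilla) are combined into a pool of €195,000.
That pool (€195,000) is divided at the grandchildren's generation into 5 shares of €39,000. Torin, Sibyl, Yannick, and Elio each take €39,000. The remaining share for the deceased Liora (€39,000) is carried to the next generation.
That pool (€39,000) is divided at the great-grandchildren's generation equally among Verity and Samir: €19,500 each.

Ximena: €140,000; Torin: €39,000; Petra: €65,000; Verity: €19,500; Samir: €19,500; Sibyl: €39,000; Yannick: €39,000; Elio: €39,000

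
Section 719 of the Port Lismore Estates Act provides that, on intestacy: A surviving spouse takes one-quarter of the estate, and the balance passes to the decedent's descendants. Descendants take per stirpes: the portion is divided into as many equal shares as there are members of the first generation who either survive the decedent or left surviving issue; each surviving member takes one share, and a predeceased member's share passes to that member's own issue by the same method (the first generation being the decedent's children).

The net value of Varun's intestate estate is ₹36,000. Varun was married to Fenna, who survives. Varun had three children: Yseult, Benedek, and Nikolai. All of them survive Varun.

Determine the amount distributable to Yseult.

Fenna takes one-quarter of ₹36,000 = ₹9,000. The remaining ₹27,000 passes to the descendants.
The descendants' portion (₹27,000) is divided into 3 shares of ₹9,000: Yseult, Benedek, and Nikolai each take ₹9,000.

Yseult receives ₹9,000.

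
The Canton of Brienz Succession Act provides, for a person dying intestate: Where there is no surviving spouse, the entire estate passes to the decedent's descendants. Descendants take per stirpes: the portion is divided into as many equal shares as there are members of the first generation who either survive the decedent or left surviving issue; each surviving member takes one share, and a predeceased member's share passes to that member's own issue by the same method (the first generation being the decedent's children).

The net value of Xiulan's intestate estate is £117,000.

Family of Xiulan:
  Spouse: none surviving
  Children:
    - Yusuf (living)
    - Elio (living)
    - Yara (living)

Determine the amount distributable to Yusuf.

The entire £117,000 passes to the descendants.
That amount (£117,000) is divided into 3 shares of £39,000: Yusuf, Elio, and Yara each take £39,000.

Yusuf receives £39,000.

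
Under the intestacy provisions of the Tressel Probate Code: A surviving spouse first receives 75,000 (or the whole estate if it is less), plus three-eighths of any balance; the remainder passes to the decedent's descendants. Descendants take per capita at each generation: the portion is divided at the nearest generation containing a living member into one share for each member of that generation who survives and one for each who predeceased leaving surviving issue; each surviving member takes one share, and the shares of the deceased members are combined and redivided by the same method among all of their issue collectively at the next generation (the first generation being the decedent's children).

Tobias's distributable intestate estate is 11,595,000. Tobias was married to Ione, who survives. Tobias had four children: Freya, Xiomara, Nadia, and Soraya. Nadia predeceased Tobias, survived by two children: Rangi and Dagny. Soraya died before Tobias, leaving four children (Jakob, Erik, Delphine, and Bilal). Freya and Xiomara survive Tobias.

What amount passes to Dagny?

Dagny receives 600,000.

Ione first takes 75,000, leaving a balance of 11,520,000. Ione then takes three-eighths of the balance (4,320,000), for a total of 4,395,000. The remaining 7,200,000 passes to the descendants.
The descendants' portion (7,200,000) is divided at the children's generation into 4 shares of 1,800,000. Freya and Xiomara each take 1,800,000. The 2 shares of the deceased (Nadia and Soraya) are combined into a pool of 3,600,000.
That pool (3,600,000) is divided at the grandchildren's generation equally among Rangi, Dagny, Jakob, Erik, Delphine, and Bilal: 600,000 each.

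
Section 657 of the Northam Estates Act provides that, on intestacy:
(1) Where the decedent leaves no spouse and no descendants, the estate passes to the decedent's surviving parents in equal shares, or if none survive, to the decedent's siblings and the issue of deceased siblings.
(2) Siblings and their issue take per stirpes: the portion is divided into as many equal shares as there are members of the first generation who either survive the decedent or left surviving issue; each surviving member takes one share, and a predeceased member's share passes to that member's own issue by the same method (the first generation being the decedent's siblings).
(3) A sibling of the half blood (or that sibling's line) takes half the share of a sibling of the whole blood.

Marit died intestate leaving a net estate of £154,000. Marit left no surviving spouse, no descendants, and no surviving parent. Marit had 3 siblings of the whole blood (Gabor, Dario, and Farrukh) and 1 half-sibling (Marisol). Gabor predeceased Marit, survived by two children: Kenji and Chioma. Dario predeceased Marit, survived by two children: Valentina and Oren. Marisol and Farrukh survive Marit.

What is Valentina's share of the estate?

The entire £154,000 passes to the siblings and their issue.
Counting each half-blood sibling's line as half a unit, there are 7/2 units in £154,000, so one unit is £44,000. Whole-blood lines (Gabor, Dario, and Farrukh) take £44,000 each; half-blood lines (Marisol) take £22,000 each.
Gabor's share (£44,000) is divided into 2 shares of £22,000: Kenji and Chioma each take £22,000.
Dario's share (£44,000) is divided into 2 shares of £22,000: Valentina and Oren each take £22,000.

Valentina receives £22,000.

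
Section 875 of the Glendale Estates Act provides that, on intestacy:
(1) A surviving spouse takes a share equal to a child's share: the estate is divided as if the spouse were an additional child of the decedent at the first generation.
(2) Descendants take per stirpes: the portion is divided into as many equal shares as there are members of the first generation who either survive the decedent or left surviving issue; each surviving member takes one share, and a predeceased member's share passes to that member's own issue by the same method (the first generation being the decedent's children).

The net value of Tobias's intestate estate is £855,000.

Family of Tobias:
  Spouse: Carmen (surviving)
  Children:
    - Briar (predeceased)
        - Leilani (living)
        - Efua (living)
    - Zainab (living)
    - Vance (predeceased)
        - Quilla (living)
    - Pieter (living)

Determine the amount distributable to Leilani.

The spouse counts as an additional share at the children's level, so there are 5 primary shares of £171,000. Carmen takes one such share (£171,000).
The children's combined portion (£684,000) is divided into 4 shares of £171,000: Zainab and Pieter each take £171,000; Briar's £171,000 share passes to Briar's issue; Vance's £171,000 share passes to Vance's issue.
Briar's share (£171,000) is divided into 2 shares of £85,500: Leilani and Efua each take £85,500.
Vance's share (£171,000) passes entirely to Quilla.

Leilani receives £85,500.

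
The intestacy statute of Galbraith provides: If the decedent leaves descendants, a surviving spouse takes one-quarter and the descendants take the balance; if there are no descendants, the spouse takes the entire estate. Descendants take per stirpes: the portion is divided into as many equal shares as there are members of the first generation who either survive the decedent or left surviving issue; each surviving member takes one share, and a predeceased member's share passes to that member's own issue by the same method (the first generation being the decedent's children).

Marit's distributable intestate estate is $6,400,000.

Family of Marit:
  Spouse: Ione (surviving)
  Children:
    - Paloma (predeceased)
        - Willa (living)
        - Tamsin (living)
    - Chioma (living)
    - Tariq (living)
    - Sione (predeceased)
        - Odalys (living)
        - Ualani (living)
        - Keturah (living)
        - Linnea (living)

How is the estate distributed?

Ione: $1,600,000; Willa: $600,000; Tamsin: $600,000; Chioma: $1,200,000; Tariq: $1,200,000; Odalys: $300,000; Ualani: $300,000; Keturah: $300,000; Linnea: $300,000

Ione takes one-quarter of $6,400,000 = $1,600,000. The remaining $4,800,000 passes to the descendants.
The descendants' portion ($4,800,000) is divided into 4 shares of $1,200,000: Chioma and Tariq each take $1,200,000; Paloma's $1,200,000 share passes to Paloma's issue; Sione's $1,200,000 share passes to Sione's issue.
Paloma's share ($1,200,000) is divided into 2 shares of $600,000: Willa and Tamsin each take $600,000.
Sione's share ($1,200,000) is divided into 4 shares of $300,000: Odalys, Ualani, Keturah, and Linnea each take $300,000.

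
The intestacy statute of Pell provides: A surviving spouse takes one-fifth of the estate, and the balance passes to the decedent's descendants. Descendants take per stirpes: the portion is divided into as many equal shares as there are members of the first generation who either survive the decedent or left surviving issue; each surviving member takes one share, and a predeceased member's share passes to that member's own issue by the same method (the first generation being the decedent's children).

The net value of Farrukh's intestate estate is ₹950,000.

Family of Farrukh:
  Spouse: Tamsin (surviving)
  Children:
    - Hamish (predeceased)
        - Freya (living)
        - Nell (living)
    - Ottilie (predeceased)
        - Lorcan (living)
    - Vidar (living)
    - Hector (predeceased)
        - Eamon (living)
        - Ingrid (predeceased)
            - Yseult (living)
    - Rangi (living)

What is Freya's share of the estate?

Freya receives ₹76,000.

Tamsin takes one-fifth of ₹950,000 = ₹190,000. The remaining ₹760,000 passes to the descendants.
The descendants' portion (₹760,000) is divided into 5 shares of ₹152,000: Vidar and Rangi each take ₹152,000; Hamish's ₹152,000 share passes to Hamish's issue; Ottilie's ₹152,000 share passes to Ottilie's issue; Hector's ₹152,000 share passes to Hector's issue.
Hamish's share (₹152,000) is divided into 2 shares of ₹76,000: Freya and Nell each take ₹76,000.
Ottilie's share (₹152,000) passes entirely to Lorcan.
Hector's share (₹152,000) is divided into 2 shares of ₹76,000: Eamon takes ₹76,000; Ingrid's ₹76,000 share passes to Ingrid's issue.
Ingrid's share (₹76,000) passes entirely to Yseult.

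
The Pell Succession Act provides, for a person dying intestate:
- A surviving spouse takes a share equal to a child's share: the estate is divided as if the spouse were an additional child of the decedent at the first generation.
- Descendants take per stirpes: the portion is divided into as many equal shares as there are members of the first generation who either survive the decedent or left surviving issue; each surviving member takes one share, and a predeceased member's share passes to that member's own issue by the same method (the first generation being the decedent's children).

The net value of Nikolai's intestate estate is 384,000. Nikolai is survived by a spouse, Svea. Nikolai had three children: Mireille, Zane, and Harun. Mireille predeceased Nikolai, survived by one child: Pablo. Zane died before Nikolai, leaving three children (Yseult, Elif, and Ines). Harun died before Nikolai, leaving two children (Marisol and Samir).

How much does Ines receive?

The spouse counts as an additional share at the children's level, so there are 4 primary shares of 96,000. Svea takes one such share (96,000).
The children's combined portion (288,000) is divided into 3 shares of 96,000: Mireille's 96,000 share passes to Mireille's issue; Zane's 96,000 share passes to Zane's issue; Harun's 96,000 share passes to Harun's issue.
Mireille's share (96,000) passes entirely to Pablo.
Zane's share (96,000) is divided into 3 shares of 32,000: Yseult, Elif, and Ines each take 32,000.
Harun's share (96,000) is divided into 2 shares of 48,000: Marisol and Samir each take 48,000.

Ines receives 32,000.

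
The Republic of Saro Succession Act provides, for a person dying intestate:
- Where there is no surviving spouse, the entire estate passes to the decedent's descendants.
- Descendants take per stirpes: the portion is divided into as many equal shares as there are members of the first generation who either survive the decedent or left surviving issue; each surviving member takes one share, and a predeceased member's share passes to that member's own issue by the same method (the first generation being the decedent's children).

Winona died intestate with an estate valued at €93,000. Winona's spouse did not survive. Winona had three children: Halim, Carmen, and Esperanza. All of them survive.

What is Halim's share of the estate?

Halim receives €31,000.

The entire €93,000 passes to the descendants.
That amount (€93,000) is divided into 3 shares of €31,000: Halim, Carmen, and Esperanza each take €31,000.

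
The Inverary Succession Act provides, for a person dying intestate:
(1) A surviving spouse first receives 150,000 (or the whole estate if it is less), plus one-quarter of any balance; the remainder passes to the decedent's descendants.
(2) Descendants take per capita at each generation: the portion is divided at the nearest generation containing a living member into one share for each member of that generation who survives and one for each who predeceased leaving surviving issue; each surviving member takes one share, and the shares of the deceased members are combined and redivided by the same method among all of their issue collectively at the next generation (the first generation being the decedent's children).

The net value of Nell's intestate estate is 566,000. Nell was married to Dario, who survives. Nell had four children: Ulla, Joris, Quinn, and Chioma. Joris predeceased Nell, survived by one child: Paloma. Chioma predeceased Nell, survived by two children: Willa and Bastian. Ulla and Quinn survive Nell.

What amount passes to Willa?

Willa receives 52,000.

Dario first takes 150,000, leaving a balance of 416,000. Dario then takes one-quarter of the balance (104,000), for a total of 254,000. The remaining 312,000 passes to the descendants.
The descendants' portion (312,000) is divided at the children's generation into 4 shares of 78,000. Ulla and Quinn each take 78,000. The 2 shares of the deceased (Joris and Chioma) are combined into a pool of 156,000.
That pool (156,000) is divided at the grandchildren's generation equally among Paloma, Willa, and Bastian: 52,000 each.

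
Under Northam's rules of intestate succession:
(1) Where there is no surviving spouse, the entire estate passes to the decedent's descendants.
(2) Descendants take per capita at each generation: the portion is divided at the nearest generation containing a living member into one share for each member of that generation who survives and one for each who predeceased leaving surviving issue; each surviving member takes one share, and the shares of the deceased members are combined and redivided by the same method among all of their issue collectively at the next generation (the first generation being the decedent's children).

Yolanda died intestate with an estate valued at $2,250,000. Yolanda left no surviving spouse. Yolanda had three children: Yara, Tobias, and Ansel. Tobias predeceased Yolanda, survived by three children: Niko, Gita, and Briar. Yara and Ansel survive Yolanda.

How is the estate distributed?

Yara: $750,000; Niko: $250,000; Gita: $250,000; Briar: $250,000; Ansel: $750,000

The entire $2,250,000 passes to the descendants.
That amount ($2,250,000) is divided at the children's generation into 3 shares of $750,000. Yara and Ansel each take $750,000. The remaining share for the deceased Tobias ($750,000) is carried to the next generation.
That pool ($750,000) is divided at the grandchildren's generation equally among Niko, Gita, and Briar: $250,000 each.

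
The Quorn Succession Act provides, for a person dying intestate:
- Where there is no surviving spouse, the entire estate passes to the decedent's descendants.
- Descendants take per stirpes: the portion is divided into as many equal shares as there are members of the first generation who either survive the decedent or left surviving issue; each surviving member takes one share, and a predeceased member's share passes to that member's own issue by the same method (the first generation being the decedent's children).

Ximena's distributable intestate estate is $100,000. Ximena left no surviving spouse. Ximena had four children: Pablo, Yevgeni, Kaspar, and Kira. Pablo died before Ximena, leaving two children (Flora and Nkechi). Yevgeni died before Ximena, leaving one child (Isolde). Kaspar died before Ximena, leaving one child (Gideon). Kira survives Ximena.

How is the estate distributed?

Flora: $12,500; Nkechi: $12,500; Isolde: $25,000; Gideon: $25,000; Kira: $25,000

The entire $100,000 passes to the descendants.
That amount ($100,000) is divided into 4 shares of $25,000: Kira takes $25,000; Pablo's $25,000 share passes to Pablo's issue; Yevgeni's $25,000 share passes to Yevgeni's issue; Kaspar's $25,000 share passes to Kaspar's issue.
Pablo's share ($25,000) is divided into 2 shares of $12,500: Flora and Nkechi each take $12,500.
Yevgeni's share ($25,000) passes entirely to Isolde.
Kaspar's share ($25,000) passes entirely to Gideon.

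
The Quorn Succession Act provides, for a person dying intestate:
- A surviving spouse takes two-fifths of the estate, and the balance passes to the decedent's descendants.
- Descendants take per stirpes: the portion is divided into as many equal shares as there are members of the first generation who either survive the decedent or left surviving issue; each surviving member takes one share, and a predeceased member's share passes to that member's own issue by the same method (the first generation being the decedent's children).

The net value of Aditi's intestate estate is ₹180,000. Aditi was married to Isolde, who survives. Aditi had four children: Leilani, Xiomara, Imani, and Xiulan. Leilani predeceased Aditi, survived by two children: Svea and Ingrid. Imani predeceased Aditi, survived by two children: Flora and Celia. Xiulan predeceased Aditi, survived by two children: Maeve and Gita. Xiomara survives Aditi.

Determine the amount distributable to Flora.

Isolde takes two-fifths of ₹180,000 = ₹72,000. The remaining ₹108,000 passes to the descendants.
The descendants' portion (₹108,000) is divided into 4 shares of ₹27,000: Xiomara takes ₹27,000; Leilani's ₹27,000 share passes to Leilani's issue; Imani's ₹27,000 share passes to Imani's issue; Xiulan's ₹27,000 share passes to Xiulan's issue.
Leilani's share (₹27,000) is divided into 2 shares of ₹13,500: Svea and Ingrid each take ₹13,500.
Imani's share (₹27,000) is divided into 2 shares of ₹13,500: Flora and Celia each take ₹13,500.
Xiulan's share (₹27,000) is divided into 2 shares of ₹13,500: Maeve and Gita each take ₹13,500.

Flora receives ₹13,500.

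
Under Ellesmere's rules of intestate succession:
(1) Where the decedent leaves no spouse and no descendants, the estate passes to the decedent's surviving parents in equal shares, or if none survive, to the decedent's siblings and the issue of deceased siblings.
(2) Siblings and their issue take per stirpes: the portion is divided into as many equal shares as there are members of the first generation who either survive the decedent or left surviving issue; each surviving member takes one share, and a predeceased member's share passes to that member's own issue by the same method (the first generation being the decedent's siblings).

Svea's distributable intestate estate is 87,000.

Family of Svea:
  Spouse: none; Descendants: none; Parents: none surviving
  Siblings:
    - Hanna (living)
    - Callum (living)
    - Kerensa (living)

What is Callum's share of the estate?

Callum receives 29,000.

The entire 87,000 passes to the siblings and their issue.
That amount (87,000) is divided into 3 shares of 29,000: Hanna, Callum, and Kerensa each take 29,000.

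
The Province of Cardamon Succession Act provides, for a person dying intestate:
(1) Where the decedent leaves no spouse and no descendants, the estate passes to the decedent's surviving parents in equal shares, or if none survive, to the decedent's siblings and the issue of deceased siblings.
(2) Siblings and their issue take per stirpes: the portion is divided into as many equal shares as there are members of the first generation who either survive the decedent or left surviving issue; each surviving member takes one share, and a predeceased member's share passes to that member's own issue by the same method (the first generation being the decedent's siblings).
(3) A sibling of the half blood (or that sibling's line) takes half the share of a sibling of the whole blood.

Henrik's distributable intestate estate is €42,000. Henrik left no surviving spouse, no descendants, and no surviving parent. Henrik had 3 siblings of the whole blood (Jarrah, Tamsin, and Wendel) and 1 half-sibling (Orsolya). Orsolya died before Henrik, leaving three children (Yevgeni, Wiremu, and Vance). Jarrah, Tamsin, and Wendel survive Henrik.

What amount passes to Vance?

Vance receives €2,000.

The entire €42,000 passes to the siblings and their issue.
Counting each half-blood sibling's line as half a unit, there are 7/2 units in €42,000, so one unit is €12,000. Whole-blood lines (Jarrah, Tamsin, and Wendel) take €12,000 each; half-blood lines (Orsolya) take €6,000 each.
Orsolya's share (€6,000) is divided into 3 shares of €2,000: Yevgeni, Wiremu, and Vance each take €2,000.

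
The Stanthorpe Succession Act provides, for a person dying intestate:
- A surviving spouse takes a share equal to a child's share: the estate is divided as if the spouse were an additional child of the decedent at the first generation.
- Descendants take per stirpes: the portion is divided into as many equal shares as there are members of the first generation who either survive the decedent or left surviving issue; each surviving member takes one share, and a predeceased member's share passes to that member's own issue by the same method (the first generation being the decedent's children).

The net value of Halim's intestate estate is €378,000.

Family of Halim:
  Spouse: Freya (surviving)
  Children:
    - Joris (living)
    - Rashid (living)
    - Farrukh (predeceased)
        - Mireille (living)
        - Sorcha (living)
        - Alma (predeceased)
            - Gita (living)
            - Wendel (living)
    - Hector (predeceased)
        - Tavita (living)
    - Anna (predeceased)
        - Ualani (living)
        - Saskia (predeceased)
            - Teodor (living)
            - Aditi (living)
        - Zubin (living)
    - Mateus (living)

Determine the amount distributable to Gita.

The spouse counts as an additional share at the children's level, so there are 7 primary shares of €54,000. Freya takes one such share (€54,000).
The children's combined portion (€324,000) is divided into 6 shares of €54,000: Joris, Rashid, and Mateus each take €54,000; Farrukh's €54,000 share passes to Farrukh's issue; Hector's €54,000 share passes to Hector's issue; Anna's €54,000 share passes to Anna's issue.
Farrukh's share (€54,000) is divided into 3 shares of €18,000: Mireille and Sorcha each take €18,000; Alma's €18,000 share passes to Alma's issue.
Alma's share (€18,000) is divided into 2 shares of €9,000: Gita and Wendel each take €9,000.
Hector's share (€54,000) passes entirely to Tavita.
Anna's share (€54,000) is divided into 3 shares of €18,000: Ualani and Zubin each take €18,000; Saskia's €18,000 share passes to Saskia's issue.
Saskia's share (€18,000) is divided into 2 shares of €9,000: Teodor and Aditi each take €9,000.

Gita receives €9,000.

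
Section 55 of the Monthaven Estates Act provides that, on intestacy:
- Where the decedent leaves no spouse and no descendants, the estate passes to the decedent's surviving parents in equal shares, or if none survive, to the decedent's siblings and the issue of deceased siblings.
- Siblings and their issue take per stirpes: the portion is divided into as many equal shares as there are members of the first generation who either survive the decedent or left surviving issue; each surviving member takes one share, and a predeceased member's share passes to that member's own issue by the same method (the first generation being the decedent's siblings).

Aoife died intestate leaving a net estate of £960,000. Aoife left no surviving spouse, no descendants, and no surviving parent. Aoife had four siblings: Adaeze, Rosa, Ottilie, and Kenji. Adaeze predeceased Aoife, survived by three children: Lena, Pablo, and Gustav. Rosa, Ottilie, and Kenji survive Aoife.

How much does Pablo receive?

Pablo receives £80,000.

The entire £960,000 passes to the siblings and their issue.
That amount (£960,000) is divided into 4 shares of £240,000: Rosa, Ottilie, and Kenji each take £240,000; Adaeze's £240,000 share passes to Adaeze's issue.
Adaeze's share (£240,000) is divided into 3 shares of £80,000: Lena, Pablo, and Gustav each take £80,000.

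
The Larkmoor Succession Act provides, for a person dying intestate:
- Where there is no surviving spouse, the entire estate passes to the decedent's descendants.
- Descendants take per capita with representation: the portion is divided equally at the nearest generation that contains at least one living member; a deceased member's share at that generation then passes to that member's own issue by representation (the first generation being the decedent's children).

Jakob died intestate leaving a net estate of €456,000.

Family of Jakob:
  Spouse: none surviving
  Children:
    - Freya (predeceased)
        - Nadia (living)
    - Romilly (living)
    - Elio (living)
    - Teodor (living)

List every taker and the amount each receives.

Nadia: €114,000; Romilly: €114,000; Elio: €114,000; Teodor: €114,000

The entire €456,000 passes to the descendants.
That amount (€456,000) is divided into 4 shares of €114,000: Romilly, Elio, and Teodor each take €114,000; Freya's €114,000 share passes to Freya's issue.
Freya's share (€114,000) passes entirely to Nadia.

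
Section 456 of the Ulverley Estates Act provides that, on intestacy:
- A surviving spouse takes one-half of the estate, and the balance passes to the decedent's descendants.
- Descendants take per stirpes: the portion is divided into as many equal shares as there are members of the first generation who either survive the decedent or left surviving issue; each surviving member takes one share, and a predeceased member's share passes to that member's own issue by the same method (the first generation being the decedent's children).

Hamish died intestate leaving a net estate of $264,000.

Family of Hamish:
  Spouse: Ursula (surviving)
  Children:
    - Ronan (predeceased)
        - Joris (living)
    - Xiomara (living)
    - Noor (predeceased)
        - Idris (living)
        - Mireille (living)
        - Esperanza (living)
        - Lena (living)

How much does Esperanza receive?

Ursula takes one-half of $264,000 = $132,000. The remaining $132,000 passes to the descendants.
The descendants' portion ($132,000) is divided into 3 shares of $44,000: Xiomara takes $44,000; Ronan's $44,000 share passes to Ronan's issue; Noor's $44,000 share passes to Noor's issue.
Ronan's share ($44,000) passes entirely to Joris.
Noor's share ($44,000) is divided into 4 shares of $11,000: Idris, Mireille, Esperanza, and Lena each take $11,000.

Esperanza receives $11,000.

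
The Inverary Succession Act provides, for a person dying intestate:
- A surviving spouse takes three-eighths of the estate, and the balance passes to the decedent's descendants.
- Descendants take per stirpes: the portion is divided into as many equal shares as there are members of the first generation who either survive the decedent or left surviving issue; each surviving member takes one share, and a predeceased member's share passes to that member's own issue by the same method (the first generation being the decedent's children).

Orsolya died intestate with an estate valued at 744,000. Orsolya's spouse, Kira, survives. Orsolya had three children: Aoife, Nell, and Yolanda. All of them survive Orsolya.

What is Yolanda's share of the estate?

Yolanda receives 155,000.

Kira takes three-eighths of 744,000 = 279,000. The remaining 465,000 passes to the descendants.
The descendants' portion (465,000) is divided into 3 shares of 155,000: Aoife, Nell, and Yolanda each take 155,000.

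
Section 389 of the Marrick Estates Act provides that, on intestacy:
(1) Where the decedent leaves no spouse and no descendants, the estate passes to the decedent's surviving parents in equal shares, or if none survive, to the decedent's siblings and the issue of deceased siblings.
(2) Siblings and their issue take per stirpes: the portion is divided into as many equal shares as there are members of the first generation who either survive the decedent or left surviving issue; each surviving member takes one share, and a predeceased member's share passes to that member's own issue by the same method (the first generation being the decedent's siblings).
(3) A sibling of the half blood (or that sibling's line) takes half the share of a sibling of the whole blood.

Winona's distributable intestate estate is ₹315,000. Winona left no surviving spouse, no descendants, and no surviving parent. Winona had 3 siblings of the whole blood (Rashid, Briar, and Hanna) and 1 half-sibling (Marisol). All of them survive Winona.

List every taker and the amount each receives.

Rashid: ₹90,000; Briar: ₹90,000; Marisol: ₹45,000; Hanna: ₹90,000

The entire ₹315,000 passes to the siblings and their issue.
Counting each half-blood sibling's line as half a unit, there are 7/2 units in ₹315,000, so one unit is ₹90,000. Whole-blood lines (Rashid, Briar, and Hanna) take ₹90,000 each; half-blood lines (Marisol) take ₹45,000 each.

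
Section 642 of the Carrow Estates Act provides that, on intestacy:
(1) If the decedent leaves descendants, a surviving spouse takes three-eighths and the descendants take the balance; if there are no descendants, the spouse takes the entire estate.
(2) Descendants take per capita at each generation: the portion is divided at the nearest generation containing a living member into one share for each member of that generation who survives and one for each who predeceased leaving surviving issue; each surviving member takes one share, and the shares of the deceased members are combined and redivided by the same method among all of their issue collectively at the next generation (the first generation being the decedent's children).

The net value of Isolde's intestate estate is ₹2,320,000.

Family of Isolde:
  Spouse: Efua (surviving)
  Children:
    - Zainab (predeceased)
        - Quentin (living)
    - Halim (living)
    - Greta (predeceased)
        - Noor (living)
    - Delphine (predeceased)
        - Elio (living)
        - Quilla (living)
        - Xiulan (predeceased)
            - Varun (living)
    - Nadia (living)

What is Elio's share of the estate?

Elio receives ₹174,000.

Efua takes three-eighths of ₹2,320,000 = ₹870,000. The remaining ₹1,450,000 passes to the descendants.
The descendants' portion (₹1,450,000) is divided at the children's generation into 5 shares of ₹290,000. Halim and Nadia each take ₹290,000. The 3 shares of the deceased (Zainab, Greta, and Delphine) are combined into a pool of ₹870,000.
That pool (₹870,000) is divided at the grandchildren's generation into 5 shares of ₹174,000. Quentin, Noor, Elio, and Quilla each take ₹174,000. The remaining share for the deceased Xiulan (₹174,000) is carried to the next generation.
That pool (₹174,000) passes entirely to Varun, the sole taker at the great-grandchildren's generation.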